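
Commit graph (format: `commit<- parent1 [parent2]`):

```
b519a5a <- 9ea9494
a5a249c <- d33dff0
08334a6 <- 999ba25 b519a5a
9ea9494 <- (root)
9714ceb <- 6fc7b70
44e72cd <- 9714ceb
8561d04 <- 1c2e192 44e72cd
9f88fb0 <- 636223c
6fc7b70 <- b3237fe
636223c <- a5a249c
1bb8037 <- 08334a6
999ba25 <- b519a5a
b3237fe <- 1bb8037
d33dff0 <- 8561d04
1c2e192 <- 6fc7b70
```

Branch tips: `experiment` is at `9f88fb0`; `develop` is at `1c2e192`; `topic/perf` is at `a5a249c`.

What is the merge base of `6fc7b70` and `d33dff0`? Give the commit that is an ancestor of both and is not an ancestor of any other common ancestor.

6fc7b70

Ancestors of 6fc7b70: {08334a6, 1bb8037, 6fc7b70, 999ba25, 9ea9494, b3237fe, b519a5a}.
Ancestors of d33dff0: {08334a6, 1bb8037, 1c2e192, 44e72cd, 6fc7b70, 8561d04, 9714ceb, 999ba25, 9ea9494, b3237fe, b519a5a, d33dff0}.
Common ancestors: {08334a6, 1bb8037, 6fc7b70, 999ba25, 9ea9494, b3237fe, b519a5a}.
Among these, 6fc7b70 is not an ancestor of any other common ancestor — it is the merge base.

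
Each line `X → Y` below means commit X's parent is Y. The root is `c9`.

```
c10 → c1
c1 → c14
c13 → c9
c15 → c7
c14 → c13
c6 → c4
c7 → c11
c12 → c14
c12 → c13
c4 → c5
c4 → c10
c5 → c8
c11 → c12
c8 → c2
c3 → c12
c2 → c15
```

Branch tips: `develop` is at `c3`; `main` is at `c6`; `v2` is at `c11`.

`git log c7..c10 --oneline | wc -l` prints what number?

Reachable from c10: {c1, c10, c13, c14, c9}.
Reachable from c7: {c11, c12, c13, c14, c7, c9}.
In c10's history but not c7's: {c1, c10} — 2 commits.

2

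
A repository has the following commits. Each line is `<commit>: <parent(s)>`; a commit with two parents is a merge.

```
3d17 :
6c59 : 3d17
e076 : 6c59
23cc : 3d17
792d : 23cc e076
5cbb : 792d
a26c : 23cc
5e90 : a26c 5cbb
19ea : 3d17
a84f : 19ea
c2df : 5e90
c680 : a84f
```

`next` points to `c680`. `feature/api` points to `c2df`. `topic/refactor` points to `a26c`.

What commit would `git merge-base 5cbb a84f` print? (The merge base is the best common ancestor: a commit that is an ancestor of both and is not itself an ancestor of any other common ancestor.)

Ancestors of 5cbb: {23cc, 3d17, 5cbb, 6c59, 792d, e076}.
Ancestors of a84f: {19ea, 3d17, a84f}.
Common ancestors: {3d17}.
The only common ancestor is 3d17, so it is the merge base.

3d17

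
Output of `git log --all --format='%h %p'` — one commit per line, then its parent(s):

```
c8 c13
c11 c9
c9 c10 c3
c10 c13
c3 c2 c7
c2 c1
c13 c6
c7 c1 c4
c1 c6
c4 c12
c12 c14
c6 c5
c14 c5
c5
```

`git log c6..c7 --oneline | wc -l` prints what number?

Reachable from c7: {c1, c12, c14, c4, c5, c6, c7}.
Reachable from c6: {c5, c6}.
In c7's history but not c6's: {c1, c12, c14, c4, c7} — 5 commits.

5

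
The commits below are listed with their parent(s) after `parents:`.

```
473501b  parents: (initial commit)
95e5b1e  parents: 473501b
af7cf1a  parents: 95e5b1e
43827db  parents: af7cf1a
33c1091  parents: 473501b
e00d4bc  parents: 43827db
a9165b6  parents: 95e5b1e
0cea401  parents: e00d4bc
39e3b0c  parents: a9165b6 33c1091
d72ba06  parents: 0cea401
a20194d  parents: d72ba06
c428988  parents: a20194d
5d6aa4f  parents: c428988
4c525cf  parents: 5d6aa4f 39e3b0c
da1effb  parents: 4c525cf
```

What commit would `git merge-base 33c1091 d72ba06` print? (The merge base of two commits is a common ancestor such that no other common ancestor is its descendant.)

Ancestors of 33c1091: {33c1091, 473501b}.
Ancestors of d72ba06: {0cea401, 43827db, 473501b, 95e5b1e, af7cf1a, d72ba06, e00d4bc}.
Common ancestors: {473501b}.
The only common ancestor is 473501b, so it is the merge base.

473501b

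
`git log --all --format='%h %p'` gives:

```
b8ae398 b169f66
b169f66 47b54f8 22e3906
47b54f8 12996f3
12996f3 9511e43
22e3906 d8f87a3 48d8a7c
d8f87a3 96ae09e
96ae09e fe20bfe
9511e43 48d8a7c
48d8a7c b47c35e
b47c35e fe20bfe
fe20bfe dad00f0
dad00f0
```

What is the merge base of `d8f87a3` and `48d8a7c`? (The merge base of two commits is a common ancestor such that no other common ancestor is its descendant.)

fe20bfe

Ancestors of d8f87a3: {96ae09e, d8f87a3, dad00f0, fe20bfe}.
Ancestors of 48d8a7c: {48d8a7c, b47c35e, dad00f0, fe20bfe}.
Common ancestors: {dad00f0, fe20bfe}.
Among these, fe20bfe is not an ancestor of any other common ancestor — it is the merge base.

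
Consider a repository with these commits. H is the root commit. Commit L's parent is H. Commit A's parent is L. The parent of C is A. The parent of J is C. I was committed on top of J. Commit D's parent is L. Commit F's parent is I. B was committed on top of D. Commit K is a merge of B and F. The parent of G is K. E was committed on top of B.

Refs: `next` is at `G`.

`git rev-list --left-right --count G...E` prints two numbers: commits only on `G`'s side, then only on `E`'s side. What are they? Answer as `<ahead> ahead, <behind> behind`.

Reachable from G: {A, B, C, D, F, G, H, I, J, K, L}.
Reachable from E: {B, D, E, H, L}.
Only in G's history (ahead): {A, C, F, G, I, J, K} — 7.
Only in E's history (behind): {E} — 1.

7 ahead, 1 behind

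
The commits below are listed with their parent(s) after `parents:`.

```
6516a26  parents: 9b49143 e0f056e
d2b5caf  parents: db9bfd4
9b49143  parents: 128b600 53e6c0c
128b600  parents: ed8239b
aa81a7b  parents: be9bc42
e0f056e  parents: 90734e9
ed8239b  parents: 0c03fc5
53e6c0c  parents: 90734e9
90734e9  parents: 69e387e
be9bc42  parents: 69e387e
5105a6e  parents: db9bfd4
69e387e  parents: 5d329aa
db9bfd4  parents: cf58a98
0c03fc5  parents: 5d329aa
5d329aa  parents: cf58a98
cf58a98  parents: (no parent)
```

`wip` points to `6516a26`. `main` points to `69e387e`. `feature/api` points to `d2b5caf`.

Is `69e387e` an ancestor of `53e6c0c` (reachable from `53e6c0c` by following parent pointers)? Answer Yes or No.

Ancestors of 53e6c0c (commits reachable by following parents): {53e6c0c, 5d329aa, 69e387e, 90734e9, cf58a98}.
69e387e is in that set, so it is an ancestor of 53e6c0c.

Yes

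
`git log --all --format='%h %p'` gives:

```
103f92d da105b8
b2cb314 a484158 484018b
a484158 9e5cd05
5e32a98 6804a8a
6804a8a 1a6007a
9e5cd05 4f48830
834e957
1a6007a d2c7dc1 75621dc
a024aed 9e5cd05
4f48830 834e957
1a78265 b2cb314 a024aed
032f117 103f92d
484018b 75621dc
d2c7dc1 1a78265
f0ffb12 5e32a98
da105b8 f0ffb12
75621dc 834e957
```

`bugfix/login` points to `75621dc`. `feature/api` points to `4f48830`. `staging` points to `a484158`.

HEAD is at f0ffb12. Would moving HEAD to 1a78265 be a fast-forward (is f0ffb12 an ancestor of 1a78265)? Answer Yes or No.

No

A fast-forward from f0ffb12 to 1a78265 is possible iff f0ffb12 is an ancestor of 1a78265.
Ancestors of 1a78265: {1a78265, 484018b, 4f48830, 75621dc, 834e957, 9e5cd05, a024aed, a484158, b2cb314}.
f0ffb12 is not among them, so fast-forward is not possible.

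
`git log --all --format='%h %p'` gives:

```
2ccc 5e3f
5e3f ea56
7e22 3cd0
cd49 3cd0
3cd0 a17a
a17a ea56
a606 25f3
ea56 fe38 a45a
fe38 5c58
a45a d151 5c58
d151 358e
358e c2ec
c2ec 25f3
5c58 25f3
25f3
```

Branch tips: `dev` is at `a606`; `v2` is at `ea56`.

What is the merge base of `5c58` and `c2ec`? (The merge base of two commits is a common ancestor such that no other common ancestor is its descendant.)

25f3

Ancestors of 5c58: {25f3, 5c58}.
Ancestors of c2ec: {25f3, c2ec}.
Common ancestors: {25f3}.
The only common ancestor is 25f3, so it is the merge base.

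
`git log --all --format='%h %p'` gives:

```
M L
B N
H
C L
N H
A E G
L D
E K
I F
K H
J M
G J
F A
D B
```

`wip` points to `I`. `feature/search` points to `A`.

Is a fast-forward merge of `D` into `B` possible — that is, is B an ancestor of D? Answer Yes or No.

Yes

A fast-forward from B to D is possible iff B is an ancestor of D.
Ancestors of D: {B, D, H, N}.
B is among them, so fast-forward is possible.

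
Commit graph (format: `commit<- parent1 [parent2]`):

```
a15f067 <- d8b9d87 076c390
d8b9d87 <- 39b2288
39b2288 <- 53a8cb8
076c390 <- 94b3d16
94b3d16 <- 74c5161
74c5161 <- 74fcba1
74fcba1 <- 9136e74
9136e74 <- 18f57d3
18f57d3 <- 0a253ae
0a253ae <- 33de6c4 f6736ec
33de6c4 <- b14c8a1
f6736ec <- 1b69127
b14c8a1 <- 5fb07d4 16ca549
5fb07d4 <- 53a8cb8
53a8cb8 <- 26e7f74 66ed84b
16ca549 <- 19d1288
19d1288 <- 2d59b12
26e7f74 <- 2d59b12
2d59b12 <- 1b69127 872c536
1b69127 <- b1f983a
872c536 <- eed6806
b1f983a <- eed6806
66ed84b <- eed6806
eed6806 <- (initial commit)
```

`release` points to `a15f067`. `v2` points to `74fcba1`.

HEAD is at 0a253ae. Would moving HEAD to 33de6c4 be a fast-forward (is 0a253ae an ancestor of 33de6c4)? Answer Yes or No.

A fast-forward from 0a253ae to 33de6c4 is possible iff 0a253ae is an ancestor of 33de6c4.
Ancestors of 33de6c4: {16ca549, 19d1288, 1b69127, 26e7f74, 2d59b12, 33de6c4, 53a8cb8, 5fb07d4, 66ed84b, 872c536, b14c8a1, b1f983a, eed6806}.
0a253ae is not among them, so fast-forward is not possible.

No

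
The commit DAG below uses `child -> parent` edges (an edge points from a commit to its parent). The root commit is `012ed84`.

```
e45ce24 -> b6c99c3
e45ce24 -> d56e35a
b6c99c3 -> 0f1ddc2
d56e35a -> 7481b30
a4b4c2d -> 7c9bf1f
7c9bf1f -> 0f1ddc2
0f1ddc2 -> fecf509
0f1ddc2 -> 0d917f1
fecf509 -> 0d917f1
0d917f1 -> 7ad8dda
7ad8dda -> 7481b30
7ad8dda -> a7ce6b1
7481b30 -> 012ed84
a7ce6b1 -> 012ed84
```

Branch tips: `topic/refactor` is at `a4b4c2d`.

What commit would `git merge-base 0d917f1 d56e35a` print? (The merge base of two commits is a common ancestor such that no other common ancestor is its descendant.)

Ancestors of 0d917f1: {012ed84, 0d917f1, 7481b30, 7ad8dda, a7ce6b1}.
Ancestors of d56e35a: {012ed84, 7481b30, d56e35a}.
Common ancestors: {012ed84, 7481b30}.
Among these, 7481b30 is not an ancestor of any other common ancestor — it is the merge base.

7481b30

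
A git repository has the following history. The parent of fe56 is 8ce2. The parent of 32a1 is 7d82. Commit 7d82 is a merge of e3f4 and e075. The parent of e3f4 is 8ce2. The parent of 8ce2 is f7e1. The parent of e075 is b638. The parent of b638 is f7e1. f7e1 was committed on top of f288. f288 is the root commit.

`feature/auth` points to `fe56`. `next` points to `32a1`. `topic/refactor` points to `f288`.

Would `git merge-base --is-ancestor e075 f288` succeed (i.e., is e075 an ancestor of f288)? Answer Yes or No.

No

Ancestors of f288: {f288}.
e075 is not in that set, so it is not an ancestor of f288.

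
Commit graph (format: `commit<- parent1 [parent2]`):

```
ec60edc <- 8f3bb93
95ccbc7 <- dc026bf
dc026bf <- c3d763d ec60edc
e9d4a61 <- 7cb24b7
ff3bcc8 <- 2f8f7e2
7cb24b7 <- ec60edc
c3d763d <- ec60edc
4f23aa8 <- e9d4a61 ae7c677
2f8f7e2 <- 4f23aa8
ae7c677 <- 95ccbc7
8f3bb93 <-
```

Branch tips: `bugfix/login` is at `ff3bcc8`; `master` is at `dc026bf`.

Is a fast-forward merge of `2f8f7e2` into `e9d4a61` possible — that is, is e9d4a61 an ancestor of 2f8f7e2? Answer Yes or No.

Yes

A fast-forward from e9d4a61 to 2f8f7e2 is possible iff e9d4a61 is an ancestor of 2f8f7e2.
Ancestors of 2f8f7e2: {2f8f7e2, 4f23aa8, 7cb24b7, 8f3bb93, 95ccbc7, ae7c677, c3d763d, dc026bf, e9d4a61, ec60edc}.
e9d4a61 is among them, so fast-forward is possible.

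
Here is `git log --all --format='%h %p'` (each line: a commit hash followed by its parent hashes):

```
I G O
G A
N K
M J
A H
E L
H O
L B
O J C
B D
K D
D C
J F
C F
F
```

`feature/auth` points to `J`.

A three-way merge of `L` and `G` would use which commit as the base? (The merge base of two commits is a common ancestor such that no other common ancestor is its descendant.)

C

Ancestors of L: {B, C, D, F, L}.
Ancestors of G: {A, C, F, G, H, J, O}.
Common ancestors: {C, F}.
Among these, C is not an ancestor of any other common ancestor — it is the merge base.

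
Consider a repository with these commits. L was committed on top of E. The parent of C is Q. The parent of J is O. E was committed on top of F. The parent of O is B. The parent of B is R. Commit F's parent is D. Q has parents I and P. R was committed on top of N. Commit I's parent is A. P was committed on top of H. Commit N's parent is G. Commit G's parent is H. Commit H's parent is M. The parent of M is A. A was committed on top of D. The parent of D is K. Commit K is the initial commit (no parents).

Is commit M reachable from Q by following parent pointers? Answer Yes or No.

Yes

Ancestors of Q (commits reachable by following parents): {A, D, H, I, K, M, P, Q}.
M is in that set, so it is an ancestor of Q.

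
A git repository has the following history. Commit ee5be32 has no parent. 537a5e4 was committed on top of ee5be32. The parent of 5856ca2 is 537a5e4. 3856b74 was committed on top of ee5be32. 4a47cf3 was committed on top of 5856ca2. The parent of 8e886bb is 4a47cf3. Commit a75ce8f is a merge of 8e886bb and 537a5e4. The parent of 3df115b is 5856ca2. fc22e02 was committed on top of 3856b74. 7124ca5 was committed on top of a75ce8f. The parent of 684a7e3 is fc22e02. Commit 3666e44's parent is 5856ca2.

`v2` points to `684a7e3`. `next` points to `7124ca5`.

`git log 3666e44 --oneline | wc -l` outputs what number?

Walking parent pointers from 3666e44: reachable set = {3666e44, 537a5e4, 5856ca2, ee5be32}.
That is 4 commits.

4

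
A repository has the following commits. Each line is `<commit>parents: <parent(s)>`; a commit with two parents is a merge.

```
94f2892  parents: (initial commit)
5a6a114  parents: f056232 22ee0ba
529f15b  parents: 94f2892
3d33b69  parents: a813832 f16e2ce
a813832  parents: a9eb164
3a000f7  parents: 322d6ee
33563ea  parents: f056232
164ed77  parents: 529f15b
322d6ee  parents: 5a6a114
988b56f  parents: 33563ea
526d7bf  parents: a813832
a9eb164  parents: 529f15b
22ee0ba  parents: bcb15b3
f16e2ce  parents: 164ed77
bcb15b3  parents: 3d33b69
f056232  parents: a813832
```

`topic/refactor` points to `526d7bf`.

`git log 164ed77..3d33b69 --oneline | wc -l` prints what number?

Reachable from 3d33b69: {164ed77, 3d33b69, 529f15b, 94f2892, a813832, a9eb164, f16e2ce}.
Reachable from 164ed77: {164ed77, 529f15b, 94f2892}.
In 3d33b69's history but not 164ed77's: {3d33b69, a813832, a9eb164, f16e2ce} — 4 commits.

4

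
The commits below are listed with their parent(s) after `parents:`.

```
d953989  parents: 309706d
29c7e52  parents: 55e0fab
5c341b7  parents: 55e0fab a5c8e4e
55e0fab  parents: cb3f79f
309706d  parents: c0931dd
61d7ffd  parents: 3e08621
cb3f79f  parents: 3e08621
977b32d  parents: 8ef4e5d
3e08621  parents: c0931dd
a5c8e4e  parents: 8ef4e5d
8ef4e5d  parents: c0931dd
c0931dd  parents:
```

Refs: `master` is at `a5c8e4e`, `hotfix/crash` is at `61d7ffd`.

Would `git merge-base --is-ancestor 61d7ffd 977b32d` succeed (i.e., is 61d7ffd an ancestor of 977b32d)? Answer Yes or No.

Ancestors of 977b32d: {8ef4e5d, 977b32d, c0931dd}.
61d7ffd is not in that set, so it is not an ancestor of 977b32d.

No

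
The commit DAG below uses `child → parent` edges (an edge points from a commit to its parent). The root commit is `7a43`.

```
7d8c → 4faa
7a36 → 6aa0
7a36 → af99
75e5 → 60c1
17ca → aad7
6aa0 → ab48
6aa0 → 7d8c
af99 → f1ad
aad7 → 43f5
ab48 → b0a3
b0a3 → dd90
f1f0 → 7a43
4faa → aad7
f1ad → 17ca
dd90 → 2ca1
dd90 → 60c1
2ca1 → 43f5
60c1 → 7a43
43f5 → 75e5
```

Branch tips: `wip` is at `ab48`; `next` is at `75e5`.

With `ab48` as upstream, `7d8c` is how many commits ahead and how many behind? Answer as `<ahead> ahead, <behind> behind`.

Reachable from 7d8c: {43f5, 4faa, 60c1, 75e5, 7a43, 7d8c, aad7}.
Reachable from ab48: {2ca1, 43f5, 60c1, 75e5, 7a43, ab48, b0a3, dd90}.
Only in 7d8c's history (ahead): {4faa, 7d8c, aad7} — 3.
Only in ab48's history (behind): {2ca1, ab48, b0a3, dd90} — 4.

3 ahead, 4 behind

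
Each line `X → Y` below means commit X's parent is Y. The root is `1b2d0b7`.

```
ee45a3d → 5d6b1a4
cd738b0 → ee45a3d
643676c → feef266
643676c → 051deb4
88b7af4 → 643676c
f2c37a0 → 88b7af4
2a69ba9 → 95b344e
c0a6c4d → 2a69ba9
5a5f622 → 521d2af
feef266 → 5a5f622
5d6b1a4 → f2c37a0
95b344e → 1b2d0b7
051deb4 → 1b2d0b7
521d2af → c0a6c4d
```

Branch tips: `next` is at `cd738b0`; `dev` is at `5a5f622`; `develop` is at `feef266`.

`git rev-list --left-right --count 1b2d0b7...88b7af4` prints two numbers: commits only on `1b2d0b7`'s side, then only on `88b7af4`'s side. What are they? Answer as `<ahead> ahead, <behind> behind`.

Reachable from 1b2d0b7: {1b2d0b7}.
Reachable from 88b7af4: {051deb4, 1b2d0b7, 2a69ba9, 521d2af, 5a5f622, 643676c, 88b7af4, 95b344e, c0a6c4d, feef266}.
Only in 1b2d0b7's history (ahead): {} — 0.
Only in 88b7af4's history (behind): {051deb4, 2a69ba9, 521d2af, 5a5f622, 643676c, 88b7af4, 95b344e, c0a6c4d, feef266} — 9.

0 ahead, 9 behind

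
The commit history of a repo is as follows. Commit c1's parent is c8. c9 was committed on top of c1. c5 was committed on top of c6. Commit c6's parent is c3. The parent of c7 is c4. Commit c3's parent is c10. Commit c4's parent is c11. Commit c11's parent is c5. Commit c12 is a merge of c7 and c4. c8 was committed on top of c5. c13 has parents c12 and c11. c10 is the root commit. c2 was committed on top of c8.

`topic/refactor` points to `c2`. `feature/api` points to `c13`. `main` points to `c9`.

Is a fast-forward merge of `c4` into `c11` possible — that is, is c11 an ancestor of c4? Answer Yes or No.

A fast-forward from c11 to c4 is possible iff c11 is an ancestor of c4.
Ancestors of c4: {c10, c11, c3, c4, c5, c6}.
c11 is among them, so fast-forward is possible.

Yes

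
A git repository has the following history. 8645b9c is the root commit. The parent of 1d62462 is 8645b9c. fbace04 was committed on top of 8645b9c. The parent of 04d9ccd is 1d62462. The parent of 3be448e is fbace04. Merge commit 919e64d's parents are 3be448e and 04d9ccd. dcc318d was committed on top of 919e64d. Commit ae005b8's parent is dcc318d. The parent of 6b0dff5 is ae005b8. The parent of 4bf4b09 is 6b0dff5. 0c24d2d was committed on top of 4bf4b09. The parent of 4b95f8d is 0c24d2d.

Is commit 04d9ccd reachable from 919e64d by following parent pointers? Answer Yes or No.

Yes

Ancestors of 919e64d (commits reachable by following parents): {04d9ccd, 1d62462, 3be448e, 8645b9c, 919e64d, fbace04}.
04d9ccd is in that set, so it is an ancestor of 919e64d.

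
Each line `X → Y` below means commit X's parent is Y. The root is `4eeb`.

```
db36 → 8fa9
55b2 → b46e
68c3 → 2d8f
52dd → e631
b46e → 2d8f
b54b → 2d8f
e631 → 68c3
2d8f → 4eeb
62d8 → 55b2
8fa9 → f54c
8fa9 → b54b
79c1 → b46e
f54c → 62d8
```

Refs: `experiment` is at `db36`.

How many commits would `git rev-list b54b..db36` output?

6

Reachable from db36: {2d8f, 4eeb, 55b2, 62d8, 8fa9, b46e, b54b, db36, f54c}.
Reachable from b54b: {2d8f, 4eeb, b54b}.
In db36's history but not b54b's: {55b2, 62d8, 8fa9, b46e, db36, f54c} — 6 commits.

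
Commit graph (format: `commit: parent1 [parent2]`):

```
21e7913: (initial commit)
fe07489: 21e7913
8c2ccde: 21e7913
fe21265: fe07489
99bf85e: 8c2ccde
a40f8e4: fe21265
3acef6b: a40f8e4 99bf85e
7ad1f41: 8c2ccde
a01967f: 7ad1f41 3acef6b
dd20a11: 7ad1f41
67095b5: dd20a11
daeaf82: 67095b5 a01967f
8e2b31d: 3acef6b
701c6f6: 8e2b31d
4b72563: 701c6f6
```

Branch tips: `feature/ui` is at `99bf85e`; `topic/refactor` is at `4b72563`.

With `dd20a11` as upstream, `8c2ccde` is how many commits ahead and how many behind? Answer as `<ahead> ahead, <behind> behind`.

0 ahead, 2 behind

Reachable from 8c2ccde: {21e7913, 8c2ccde}.
Reachable from dd20a11: {21e7913, 7ad1f41, 8c2ccde, dd20a11}.
Only in 8c2ccde's history (ahead): {} — 0.
Only in dd20a11's history (behind): {7ad1f41, dd20a11} — 2.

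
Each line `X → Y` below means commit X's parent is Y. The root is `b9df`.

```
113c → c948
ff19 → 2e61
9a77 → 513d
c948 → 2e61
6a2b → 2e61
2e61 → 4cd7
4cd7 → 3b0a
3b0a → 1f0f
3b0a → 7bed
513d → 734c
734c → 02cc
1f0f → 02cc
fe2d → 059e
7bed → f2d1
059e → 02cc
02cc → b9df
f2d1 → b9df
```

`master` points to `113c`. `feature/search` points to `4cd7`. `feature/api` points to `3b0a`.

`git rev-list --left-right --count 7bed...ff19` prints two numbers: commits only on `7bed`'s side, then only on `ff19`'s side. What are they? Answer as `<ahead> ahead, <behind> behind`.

0 ahead, 6 behind

Reachable from 7bed: {7bed, b9df, f2d1}.
Reachable from ff19: {02cc, 1f0f, 2e61, 3b0a, 4cd7, 7bed, b9df, f2d1, ff19}.
Only in 7bed's history (ahead): {} — 0.
Only in ff19's history (behind): {02cc, 1f0f, 2e61, 3b0a, 4cd7, ff19} — 6.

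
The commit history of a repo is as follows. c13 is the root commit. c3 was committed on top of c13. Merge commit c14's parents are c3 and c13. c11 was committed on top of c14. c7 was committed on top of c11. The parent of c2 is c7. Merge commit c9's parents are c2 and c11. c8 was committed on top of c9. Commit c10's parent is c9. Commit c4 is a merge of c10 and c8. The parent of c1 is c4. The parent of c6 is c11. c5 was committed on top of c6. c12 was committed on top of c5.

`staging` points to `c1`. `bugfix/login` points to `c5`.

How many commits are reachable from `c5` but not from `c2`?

Reachable from c5: {c11, c13, c14, c3, c5, c6}.
Reachable from c2: {c11, c13, c14, c2, c3, c7}.
In c5's history but not c2's: {c5, c6} — 2 commits.

2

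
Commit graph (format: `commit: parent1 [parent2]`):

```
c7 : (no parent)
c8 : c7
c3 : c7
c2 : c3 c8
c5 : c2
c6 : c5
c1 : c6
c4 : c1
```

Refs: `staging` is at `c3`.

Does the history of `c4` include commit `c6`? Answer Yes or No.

Ancestors of c4 (commits reachable by following parents): {c1, c2, c3, c4, c5, c6, c7, c8}.
c6 is in that set, so it is an ancestor of c4.

Yes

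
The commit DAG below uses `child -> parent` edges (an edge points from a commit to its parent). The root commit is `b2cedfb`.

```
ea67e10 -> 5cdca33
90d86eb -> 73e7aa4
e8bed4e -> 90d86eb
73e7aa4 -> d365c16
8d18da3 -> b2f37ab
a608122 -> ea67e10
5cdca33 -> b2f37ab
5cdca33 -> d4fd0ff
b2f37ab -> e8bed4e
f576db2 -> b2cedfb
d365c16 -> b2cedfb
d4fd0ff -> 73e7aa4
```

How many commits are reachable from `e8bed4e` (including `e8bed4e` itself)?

Walking parent pointers from e8bed4e: reachable set = {73e7aa4, 90d86eb, b2cedfb, d365c16, e8bed4e}.
That is 5 commits.

5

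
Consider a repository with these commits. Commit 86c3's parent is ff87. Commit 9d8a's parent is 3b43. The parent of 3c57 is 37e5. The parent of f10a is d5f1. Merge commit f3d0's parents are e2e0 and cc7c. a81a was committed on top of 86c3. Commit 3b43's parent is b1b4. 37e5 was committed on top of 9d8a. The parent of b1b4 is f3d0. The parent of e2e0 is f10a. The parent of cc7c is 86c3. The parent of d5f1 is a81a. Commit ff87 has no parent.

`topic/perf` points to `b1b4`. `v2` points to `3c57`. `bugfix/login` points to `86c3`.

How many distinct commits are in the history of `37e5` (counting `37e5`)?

Walking parent pointers from 37e5: reachable set = {37e5, 3b43, 86c3, 9d8a, a81a, b1b4, cc7c, d5f1, e2e0, f10a, f3d0, ff87}.
That is 12 commits.

12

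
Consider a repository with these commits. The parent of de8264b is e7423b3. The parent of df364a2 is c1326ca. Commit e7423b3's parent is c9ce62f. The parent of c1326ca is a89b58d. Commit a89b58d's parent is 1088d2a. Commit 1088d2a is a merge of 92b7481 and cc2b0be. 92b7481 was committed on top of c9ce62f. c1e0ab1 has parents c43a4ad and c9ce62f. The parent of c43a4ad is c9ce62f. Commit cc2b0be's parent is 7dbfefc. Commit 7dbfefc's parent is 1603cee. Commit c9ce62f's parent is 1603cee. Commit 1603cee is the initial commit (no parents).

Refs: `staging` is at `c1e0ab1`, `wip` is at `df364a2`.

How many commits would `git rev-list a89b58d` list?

Walking parent pointers from a89b58d: reachable set = {1088d2a, 1603cee, 7dbfefc, 92b7481, a89b58d, c9ce62f, cc2b0be}.
That is 7 commits.

7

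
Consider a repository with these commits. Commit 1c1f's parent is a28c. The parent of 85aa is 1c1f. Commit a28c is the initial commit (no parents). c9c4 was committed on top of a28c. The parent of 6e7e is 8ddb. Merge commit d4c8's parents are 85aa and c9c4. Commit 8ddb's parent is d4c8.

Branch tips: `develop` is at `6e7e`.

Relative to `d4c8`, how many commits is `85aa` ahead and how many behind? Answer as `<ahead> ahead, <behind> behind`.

Reachable from 85aa: {1c1f, 85aa, a28c}.
Reachable from d4c8: {1c1f, 85aa, a28c, c9c4, d4c8}.
Only in 85aa's history (ahead): {} — 0.
Only in d4c8's history (behind): {c9c4, d4c8} — 2.

0 ahead, 2 behind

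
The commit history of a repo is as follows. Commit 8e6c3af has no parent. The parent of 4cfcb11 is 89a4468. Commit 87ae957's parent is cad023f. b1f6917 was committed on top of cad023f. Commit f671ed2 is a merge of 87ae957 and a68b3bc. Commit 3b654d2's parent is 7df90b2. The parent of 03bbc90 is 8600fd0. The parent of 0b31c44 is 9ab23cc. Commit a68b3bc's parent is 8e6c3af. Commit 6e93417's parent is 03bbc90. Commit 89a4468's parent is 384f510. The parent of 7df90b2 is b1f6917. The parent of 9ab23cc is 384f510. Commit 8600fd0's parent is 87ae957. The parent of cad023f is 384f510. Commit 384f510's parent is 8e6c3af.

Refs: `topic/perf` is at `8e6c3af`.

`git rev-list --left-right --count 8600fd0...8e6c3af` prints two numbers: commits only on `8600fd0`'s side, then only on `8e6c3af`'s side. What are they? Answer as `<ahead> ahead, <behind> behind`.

Reachable from 8600fd0: {384f510, 8600fd0, 87ae957, 8e6c3af, cad023f}.
Reachable from 8e6c3af: {8e6c3af}.
Only in 8600fd0's history (ahead): {384f510, 8600fd0, 87ae957, cad023f} — 4.
Only in 8e6c3af's history (behind): {} — 0.

4 ahead, 0 behind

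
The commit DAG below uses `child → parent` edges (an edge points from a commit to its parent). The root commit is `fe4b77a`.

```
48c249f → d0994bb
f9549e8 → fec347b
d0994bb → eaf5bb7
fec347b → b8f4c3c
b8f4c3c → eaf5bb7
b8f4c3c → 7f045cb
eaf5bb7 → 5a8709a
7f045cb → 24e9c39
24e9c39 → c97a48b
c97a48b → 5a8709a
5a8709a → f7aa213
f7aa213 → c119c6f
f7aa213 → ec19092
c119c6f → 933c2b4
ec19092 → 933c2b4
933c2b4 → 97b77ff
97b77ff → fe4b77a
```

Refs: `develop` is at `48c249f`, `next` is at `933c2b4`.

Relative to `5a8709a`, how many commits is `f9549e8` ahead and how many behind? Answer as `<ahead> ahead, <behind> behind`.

Reachable from f9549e8: {24e9c39, 5a8709a, 7f045cb, 933c2b4, 97b77ff, b8f4c3c, c119c6f, c97a48b, eaf5bb7, ec19092, f7aa213, f9549e8, fe4b77a, fec347b}.
Reachable from 5a8709a: {5a8709a, 933c2b4, 97b77ff, c119c6f, ec19092, f7aa213, fe4b77a}.
Only in f9549e8's history (ahead): {24e9c39, 7f045cb, b8f4c3c, c97a48b, eaf5bb7, f9549e8, fec347b} — 7.
Only in 5a8709a's history (behind): {} — 0.

7 ahead, 0 behind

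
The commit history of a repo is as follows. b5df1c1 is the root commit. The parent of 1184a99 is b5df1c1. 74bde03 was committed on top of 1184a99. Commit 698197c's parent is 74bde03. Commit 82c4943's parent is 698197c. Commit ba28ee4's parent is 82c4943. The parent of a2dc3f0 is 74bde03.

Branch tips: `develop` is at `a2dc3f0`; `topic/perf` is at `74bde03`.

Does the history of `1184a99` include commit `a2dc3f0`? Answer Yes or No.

Ancestors of 1184a99: {1184a99, b5df1c1}.
a2dc3f0 is not in that set, so it is not an ancestor of 1184a99.

No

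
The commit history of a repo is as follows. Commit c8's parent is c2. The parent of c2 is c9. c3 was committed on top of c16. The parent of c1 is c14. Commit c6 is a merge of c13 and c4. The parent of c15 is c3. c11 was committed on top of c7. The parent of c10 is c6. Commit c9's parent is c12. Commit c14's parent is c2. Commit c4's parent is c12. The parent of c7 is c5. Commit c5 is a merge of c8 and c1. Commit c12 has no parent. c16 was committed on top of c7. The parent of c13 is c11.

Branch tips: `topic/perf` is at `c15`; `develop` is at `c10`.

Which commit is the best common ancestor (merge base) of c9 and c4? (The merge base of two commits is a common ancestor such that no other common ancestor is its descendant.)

Ancestors of c9: {c12, c9}.
Ancestors of c4: {c12, c4}.
Common ancestors: {c12}.
The only common ancestor is c12, so it is the merge base.

c12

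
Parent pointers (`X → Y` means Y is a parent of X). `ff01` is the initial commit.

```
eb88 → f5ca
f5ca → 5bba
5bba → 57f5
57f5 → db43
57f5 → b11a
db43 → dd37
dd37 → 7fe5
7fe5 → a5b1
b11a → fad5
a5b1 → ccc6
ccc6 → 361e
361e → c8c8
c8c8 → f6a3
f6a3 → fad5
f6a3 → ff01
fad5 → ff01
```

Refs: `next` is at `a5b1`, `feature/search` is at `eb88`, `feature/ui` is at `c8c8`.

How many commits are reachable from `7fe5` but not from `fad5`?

Reachable from 7fe5: {361e, 7fe5, a5b1, c8c8, ccc6, f6a3, fad5, ff01}.
Reachable from fad5: {fad5, ff01}.
In 7fe5's history but not fad5's: {361e, 7fe5, a5b1, c8c8, ccc6, f6a3} — 6 commits.

6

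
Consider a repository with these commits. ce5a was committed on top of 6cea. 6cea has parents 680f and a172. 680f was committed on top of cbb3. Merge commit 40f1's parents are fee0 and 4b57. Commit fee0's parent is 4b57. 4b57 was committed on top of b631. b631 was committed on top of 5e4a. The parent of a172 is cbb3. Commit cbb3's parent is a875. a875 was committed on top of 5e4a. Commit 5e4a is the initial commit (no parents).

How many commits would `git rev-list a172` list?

Walking parent pointers from a172: reachable set = {5e4a, a172, a875, cbb3}.
That is 4 commits.

4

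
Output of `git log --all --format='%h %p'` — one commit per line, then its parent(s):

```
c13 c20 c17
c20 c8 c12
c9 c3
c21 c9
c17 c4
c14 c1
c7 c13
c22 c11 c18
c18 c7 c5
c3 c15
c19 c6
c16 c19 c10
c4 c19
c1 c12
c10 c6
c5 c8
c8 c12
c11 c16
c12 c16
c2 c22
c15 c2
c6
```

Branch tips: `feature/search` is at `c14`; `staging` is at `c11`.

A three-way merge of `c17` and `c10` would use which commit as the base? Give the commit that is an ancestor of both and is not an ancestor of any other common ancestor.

Ancestors of c17: {c17, c19, c4, c6}.
Ancestors of c10: {c10, c6}.
Common ancestors: {c6}.
The only common ancestor is c6, so it is the merge base.

c6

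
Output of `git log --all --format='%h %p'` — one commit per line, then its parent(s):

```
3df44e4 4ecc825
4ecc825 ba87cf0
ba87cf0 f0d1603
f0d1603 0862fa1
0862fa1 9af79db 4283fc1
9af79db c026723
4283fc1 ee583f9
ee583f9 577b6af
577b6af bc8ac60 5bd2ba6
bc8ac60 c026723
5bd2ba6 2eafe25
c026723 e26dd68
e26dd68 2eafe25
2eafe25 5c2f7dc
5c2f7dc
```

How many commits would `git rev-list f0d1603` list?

12

Walking parent pointers from f0d1603: reachable set = {0862fa1, 2eafe25, 4283fc1, 577b6af, 5bd2ba6, 5c2f7dc, 9af79db, bc8ac60, c026723, e26dd68, ee583f9, f0d1603}.
That is 12 commits.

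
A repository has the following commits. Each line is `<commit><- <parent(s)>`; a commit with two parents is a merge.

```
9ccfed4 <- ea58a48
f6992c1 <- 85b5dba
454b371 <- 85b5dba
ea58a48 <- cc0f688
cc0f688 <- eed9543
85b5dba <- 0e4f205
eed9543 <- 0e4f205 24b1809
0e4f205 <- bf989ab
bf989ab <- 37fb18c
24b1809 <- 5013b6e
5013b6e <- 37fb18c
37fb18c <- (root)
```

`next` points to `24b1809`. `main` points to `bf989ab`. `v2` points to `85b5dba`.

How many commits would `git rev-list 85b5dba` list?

Walking parent pointers from 85b5dba: reachable set = {0e4f205, 37fb18c, 85b5dba, bf989ab}.
That is 4 commits.

4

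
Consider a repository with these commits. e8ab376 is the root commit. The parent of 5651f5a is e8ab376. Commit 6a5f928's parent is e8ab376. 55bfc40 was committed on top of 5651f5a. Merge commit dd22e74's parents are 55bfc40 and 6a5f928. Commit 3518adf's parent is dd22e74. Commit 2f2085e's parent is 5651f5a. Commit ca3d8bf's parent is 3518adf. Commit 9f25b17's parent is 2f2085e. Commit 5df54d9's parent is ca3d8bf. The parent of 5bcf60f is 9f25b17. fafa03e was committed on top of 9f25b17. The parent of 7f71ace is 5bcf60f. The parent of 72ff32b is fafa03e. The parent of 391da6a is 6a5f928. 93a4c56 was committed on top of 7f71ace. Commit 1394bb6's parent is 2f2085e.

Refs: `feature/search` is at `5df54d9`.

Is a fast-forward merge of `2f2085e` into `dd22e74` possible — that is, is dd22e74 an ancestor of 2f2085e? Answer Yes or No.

A fast-forward from dd22e74 to 2f2085e is possible iff dd22e74 is an ancestor of 2f2085e.
Ancestors of 2f2085e: {2f2085e, 5651f5a, e8ab376}.
dd22e74 is not among them, so fast-forward is not possible.

No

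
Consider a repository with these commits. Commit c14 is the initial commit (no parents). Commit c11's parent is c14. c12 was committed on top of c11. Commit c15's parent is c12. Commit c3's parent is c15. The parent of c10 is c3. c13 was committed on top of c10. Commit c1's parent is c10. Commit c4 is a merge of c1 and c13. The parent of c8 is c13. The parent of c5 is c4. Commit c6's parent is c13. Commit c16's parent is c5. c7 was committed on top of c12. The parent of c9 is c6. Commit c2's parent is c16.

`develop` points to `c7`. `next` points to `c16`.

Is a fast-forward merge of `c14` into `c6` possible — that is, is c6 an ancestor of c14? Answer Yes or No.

A fast-forward from c6 to c14 is possible iff c6 is an ancestor of c14.
Ancestors of c14: {c14}.
c6 is not among them, so fast-forward is not possible.

No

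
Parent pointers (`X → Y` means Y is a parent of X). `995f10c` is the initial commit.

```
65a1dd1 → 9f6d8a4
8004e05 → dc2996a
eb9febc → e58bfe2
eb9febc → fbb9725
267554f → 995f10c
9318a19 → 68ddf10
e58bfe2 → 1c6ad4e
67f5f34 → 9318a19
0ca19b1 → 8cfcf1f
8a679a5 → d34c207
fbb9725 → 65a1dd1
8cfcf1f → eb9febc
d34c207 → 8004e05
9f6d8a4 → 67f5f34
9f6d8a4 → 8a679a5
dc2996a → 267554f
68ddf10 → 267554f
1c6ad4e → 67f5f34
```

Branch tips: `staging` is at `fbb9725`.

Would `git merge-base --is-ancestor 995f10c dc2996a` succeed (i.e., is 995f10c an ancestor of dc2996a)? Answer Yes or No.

Yes

Ancestors of dc2996a (commits reachable by following parents): {267554f, 995f10c, dc2996a}.
995f10c is in that set, so it is an ancestor of dc2996a.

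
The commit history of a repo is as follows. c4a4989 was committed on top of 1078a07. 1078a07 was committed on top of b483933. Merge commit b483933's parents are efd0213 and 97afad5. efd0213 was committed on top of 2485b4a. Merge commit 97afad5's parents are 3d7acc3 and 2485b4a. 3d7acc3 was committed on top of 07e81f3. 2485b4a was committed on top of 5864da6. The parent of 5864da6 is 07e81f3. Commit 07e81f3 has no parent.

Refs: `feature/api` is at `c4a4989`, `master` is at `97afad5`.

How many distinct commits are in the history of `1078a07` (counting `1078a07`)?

8

Walking parent pointers from 1078a07: reachable set = {07e81f3, 1078a07, 2485b4a, 3d7acc3, 5864da6, 97afad5, b483933, efd0213}.
That is 8 commits.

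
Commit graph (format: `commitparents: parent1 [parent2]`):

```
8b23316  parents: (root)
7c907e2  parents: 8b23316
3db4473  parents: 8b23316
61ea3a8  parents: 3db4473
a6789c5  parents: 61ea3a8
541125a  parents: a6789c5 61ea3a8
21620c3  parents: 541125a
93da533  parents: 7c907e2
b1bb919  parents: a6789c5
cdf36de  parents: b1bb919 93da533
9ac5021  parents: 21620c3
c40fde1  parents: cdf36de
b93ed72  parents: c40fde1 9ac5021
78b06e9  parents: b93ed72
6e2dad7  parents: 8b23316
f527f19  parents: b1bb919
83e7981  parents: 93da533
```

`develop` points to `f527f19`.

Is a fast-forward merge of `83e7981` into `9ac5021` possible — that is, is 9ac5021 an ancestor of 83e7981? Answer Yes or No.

A fast-forward from 9ac5021 to 83e7981 is possible iff 9ac5021 is an ancestor of 83e7981.
Ancestors of 83e7981: {7c907e2, 83e7981, 8b23316, 93da533}.
9ac5021 is not among them, so fast-forward is not possible.

No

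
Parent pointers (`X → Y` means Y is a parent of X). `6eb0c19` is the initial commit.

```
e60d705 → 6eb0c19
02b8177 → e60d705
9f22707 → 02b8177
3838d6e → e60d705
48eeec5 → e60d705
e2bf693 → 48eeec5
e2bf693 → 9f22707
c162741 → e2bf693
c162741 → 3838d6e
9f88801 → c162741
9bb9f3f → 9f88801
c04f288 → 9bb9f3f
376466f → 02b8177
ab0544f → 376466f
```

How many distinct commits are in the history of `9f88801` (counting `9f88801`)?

Walking parent pointers from 9f88801: reachable set = {02b8177, 3838d6e, 48eeec5, 6eb0c19, 9f22707, 9f88801, c162741, e2bf693, e60d705}.
That is 9 commits.

9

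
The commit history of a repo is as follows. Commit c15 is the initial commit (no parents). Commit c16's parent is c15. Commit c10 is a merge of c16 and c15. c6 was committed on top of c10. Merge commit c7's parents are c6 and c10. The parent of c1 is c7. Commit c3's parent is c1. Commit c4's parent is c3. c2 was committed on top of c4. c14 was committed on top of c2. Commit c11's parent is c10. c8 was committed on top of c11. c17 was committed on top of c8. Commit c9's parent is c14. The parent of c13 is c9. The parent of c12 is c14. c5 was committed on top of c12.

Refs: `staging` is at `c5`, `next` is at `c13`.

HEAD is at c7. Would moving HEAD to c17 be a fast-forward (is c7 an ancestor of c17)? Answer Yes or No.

A fast-forward from c7 to c17 is possible iff c7 is an ancestor of c17.
Ancestors of c17: {c10, c11, c15, c16, c17, c8}.
c7 is not among them, so fast-forward is not possible.

No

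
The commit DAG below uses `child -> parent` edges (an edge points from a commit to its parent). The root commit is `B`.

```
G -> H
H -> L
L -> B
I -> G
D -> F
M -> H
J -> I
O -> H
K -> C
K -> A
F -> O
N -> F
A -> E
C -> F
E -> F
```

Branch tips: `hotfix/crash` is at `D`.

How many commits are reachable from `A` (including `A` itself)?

Walking parent pointers from A: reachable set = {A, B, E, F, H, L, O}.
That is 7 commits.

7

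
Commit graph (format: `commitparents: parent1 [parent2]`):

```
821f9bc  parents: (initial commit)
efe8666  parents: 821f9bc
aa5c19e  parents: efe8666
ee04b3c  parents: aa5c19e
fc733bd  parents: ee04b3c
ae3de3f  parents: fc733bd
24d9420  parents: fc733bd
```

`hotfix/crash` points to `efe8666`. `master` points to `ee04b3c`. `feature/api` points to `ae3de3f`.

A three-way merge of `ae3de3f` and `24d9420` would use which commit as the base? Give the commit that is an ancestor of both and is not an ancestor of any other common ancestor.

Ancestors of ae3de3f: {821f9bc, aa5c19e, ae3de3f, ee04b3c, efe8666, fc733bd}.
Ancestors of 24d9420: {24d9420, 821f9bc, aa5c19e, ee04b3c, efe8666, fc733bd}.
Common ancestors: {821f9bc, aa5c19e, ee04b3c, efe8666, fc733bd}.
Among these, fc733bd is not an ancestor of any other common ancestor — it is the merge base.

fc733bd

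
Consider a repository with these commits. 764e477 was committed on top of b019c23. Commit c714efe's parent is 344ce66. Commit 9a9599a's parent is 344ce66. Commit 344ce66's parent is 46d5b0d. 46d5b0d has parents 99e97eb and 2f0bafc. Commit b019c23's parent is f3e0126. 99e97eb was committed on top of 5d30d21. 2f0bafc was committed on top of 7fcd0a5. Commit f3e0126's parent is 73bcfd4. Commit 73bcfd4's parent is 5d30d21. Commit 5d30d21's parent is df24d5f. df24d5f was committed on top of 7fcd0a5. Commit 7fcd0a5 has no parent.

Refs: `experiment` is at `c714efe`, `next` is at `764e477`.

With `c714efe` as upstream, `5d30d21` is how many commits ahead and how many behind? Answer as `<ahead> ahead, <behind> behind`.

0 ahead, 5 behind

Reachable from 5d30d21: {5d30d21, 7fcd0a5, df24d5f}.
Reachable from c714efe: {2f0bafc, 344ce66, 46d5b0d, 5d30d21, 7fcd0a5, 99e97eb, c714efe, df24d5f}.
Only in 5d30d21's history (ahead): {} — 0.
Only in c714efe's history (behind): {2f0bafc, 344ce66, 46d5b0d, 99e97eb, c714efe} — 5.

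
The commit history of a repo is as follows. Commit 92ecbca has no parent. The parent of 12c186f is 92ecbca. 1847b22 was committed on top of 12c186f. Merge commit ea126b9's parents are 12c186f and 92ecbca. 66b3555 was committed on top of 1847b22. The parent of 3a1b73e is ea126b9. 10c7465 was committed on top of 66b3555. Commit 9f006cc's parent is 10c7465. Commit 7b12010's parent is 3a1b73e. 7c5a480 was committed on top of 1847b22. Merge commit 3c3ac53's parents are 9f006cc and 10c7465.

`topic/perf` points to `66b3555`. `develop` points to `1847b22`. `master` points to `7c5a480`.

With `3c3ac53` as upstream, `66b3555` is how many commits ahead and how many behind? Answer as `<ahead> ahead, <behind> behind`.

0 ahead, 3 behind

Reachable from 66b3555: {12c186f, 1847b22, 66b3555, 92ecbca}.
Reachable from 3c3ac53: {10c7465, 12c186f, 1847b22, 3c3ac53, 66b3555, 92ecbca, 9f006cc}.
Only in 66b3555's history (ahead): {} — 0.
Only in 3c3ac53's history (behind): {10c7465, 3c3ac53, 9f006cc} — 3.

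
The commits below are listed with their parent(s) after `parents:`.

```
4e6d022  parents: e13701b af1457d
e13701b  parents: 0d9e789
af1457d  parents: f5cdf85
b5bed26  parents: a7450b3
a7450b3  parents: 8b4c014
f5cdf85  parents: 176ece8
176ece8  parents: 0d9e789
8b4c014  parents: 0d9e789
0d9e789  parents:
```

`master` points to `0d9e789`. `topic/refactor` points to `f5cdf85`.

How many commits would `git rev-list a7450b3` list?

3

Walking parent pointers from a7450b3: reachable set = {0d9e789, 8b4c014, a7450b3}.
That is 3 commits.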